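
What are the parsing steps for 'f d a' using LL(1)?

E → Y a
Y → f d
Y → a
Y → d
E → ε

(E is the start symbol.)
LL(1) parsing maintains a stack (initially the start symbol over $) and the input. At each step: if the stack top is a terminal, match it against the current input token; if it is a non-terminal N, replace it with the RHS of M[N, lookahead] (the unique production whose predict set contains the lookahead).

Stack is shown with the top on the left.

Stack    Input    Action
------------------------
E $      f d a $  output E → Y a
Y a $    f d a $  output Y → f d
f d a $  f d a $  match 'f'
d a $    d a $    match 'd'
a $      a $      match 'a'
$        $        accept

The string is accepted.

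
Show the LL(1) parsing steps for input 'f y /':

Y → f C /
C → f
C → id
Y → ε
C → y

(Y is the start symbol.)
Stack is shown with the top on the left.

Stack    Input    Action
------------------------
Y $      f y / $  output Y → f C /
f C / $  f y / $  match 'f'
C / $    y / $    output C → y
y / $    y / $    match 'y'
/ $      / $      match '/'
$        $        accept

The string is accepted.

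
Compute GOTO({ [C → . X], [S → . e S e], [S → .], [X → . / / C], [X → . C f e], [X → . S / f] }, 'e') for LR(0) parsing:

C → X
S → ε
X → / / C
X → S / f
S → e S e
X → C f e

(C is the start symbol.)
{ [S → . e S e], [S → .], [S → e . S e] }

GOTO(I, 'e') = CLOSURE({ [A → αX.β] : [A → α.Xβ] ∈ I, X = 'e' })

Items with dot before 'e', with the dot advanced:
  [S → . e S e] → [S → e . S e]
Closure of the advanced items:
  [S → e . S e] has the dot before S: add [S → .], [S → . e S e]

GOTO = { [S → . e S e], [S → .], [S → e . S e] }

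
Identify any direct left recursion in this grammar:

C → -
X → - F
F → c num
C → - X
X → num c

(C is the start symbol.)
Direct left recursion occurs when N → N α for some non-terminal N (the right-hand side begins with the left-hand side itself).

C → -: starts with '-'
X → - F: starts with '-'
F → c num: starts with c
C → - X: starts with '-'
X → num c: starts with num

No direct left recursion found.

Answer: No direct left recursion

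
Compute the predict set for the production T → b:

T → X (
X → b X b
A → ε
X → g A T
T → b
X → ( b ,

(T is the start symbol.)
{ 'b' }

PREDICT(T → b) = (FIRST(RHS) \ {ε}) ∪ (FOLLOW(T) if ε ∈ FIRST(RHS), i.e. RHS ⇒* ε)
FIRST(b) = { 'b' }
ε ∉ FIRST(b), so FOLLOW(T) is not added.
PREDICT(T → b) = { 'b' }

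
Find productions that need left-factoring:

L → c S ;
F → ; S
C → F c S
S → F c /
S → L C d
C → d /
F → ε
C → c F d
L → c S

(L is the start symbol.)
Left-factoring is needed when two productions for the same non-terminal
share a common prefix on the right-hand side.

Productions for L:
  L → c S ;
  L → c S
Productions for F:
  F → ; S
  F → ε
Productions for C:
  C → F c S
  C → d /
  C → c F d
Productions for S:
  S → F c /
  S → L C d

Found common prefix 'c S' in productions for L

Answer: Yes, L has productions with common prefix 'c S'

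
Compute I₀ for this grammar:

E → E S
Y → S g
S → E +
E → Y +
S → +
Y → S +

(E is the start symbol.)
First, augment the grammar with E' → E
I₀ = CLOSURE({ [E' → . E] }):
  [E' → . E] has the dot before E: add [E → . E S], [E → . Y +]
  [E → . Y +] has the dot before Y: add [Y → . S g], [Y → . S +]
  [Y → . S g] has the dot before S: add [S → . E +], [S → . +]
No further items can be added.

I₀ = { [E → . E S], [E → . Y +], [E' → . E], [S → . +], [S → . E +], [Y → . S +], [Y → . S g] }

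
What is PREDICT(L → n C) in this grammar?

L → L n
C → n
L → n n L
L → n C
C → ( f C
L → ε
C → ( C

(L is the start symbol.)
PREDICT(L → n C) = (FIRST(RHS) \ {ε}) ∪ (FOLLOW(L) if ε ∈ FIRST(RHS), i.e. RHS ⇒* ε)
FIRST(n C) = { 'n' }
ε ∉ FIRST(n C), so FOLLOW(L) is not added.
PREDICT(L → n C) = { 'n' }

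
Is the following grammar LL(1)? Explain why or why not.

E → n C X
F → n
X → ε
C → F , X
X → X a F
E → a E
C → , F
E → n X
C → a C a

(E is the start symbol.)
A grammar is LL(1) if for each non-terminal N with multiple productions, the predict sets of those productions are pairwise disjoint, where PREDICT(N → α) = (FIRST(α) \ {ε}) ∪ (FOLLOW(N) if α ⇒* ε).

Relevant sets:
  FIRST(X) = { 'a', ε }
  FIRST(F) = { 'n' }
  FOLLOW(X) = { $, 'a' }

For E:
  PREDICT(E → n C X) = { 'n' }
  PREDICT(E → a E) = { 'a' }
  PREDICT(E → n X) = { 'n' }
For X:
  PREDICT(X → ε) = { $, 'a' }
  PREDICT(X → X a F) = { 'a' }
For C:
  PREDICT(C → F ',' X) = { 'n' }
  PREDICT(C → ',' F) = { ',' }
  PREDICT(C → a C a) = { 'a' }
F has a single production, so nothing to check there.

Conflict found: Predict set conflict for E: { 'n' }
The grammar is NOT LL(1).

Answer: No. Predict set conflict for E: { 'n' }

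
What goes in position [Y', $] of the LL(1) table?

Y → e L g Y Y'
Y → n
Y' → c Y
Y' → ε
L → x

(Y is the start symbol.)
Y' → ε

To find M[Y', $], we find productions for Y' where $ is in the predict set (PREDICT(N → α) = (FIRST(α) \ {ε}) ∪ (FOLLOW(N) if α ⇒* ε)).

Relevant sets:
  FOLLOW(Y') = { $, 'c' }

Y' → c Y: PREDICT = { 'c' }
Y' → ε: PREDICT = { $, 'c' }
  $ is in predict set, so this production goes in M[Y', $]

M[Y', $] = Y' → ε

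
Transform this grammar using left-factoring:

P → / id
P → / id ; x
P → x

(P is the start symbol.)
P → / id P'
P' → ε
P' → ; x
P → x

Left-factoring transforms A → αβ₁ | αβ₂ into A → αA' and A' → β₁ | β₂
(α is the longest common prefix among the alternatives). Repeat until
no nonterminal has two alternatives with a common prefix.

Round 1: P has alternatives sharing prefix '/ id'. Introduce P': P → / id P'
  Add: P' → ε
  Add: P' → ; x

No remaining common prefixes — done.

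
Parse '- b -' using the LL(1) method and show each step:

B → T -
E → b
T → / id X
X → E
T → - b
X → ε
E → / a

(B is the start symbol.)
Stack is shown with the top on the left.

Stack    Input    Action
------------------------
B $      - b - $  output B → T -
T - $    - b - $  output T → - b
- b - $  - b - $  match '-'
b - $    b - $    match 'b'
- $      - $      match '-'
$        $        accept

The string is accepted.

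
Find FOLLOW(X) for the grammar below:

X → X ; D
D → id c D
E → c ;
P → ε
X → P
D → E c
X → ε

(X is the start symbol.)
{ $, ';' }

To compute FOLLOW(X), find every occurrence of X on a right-hand side N → α X β: add FIRST(β) \ {ε}, and if β is empty or nullable also add FOLLOW(N). Iterate to a fixed point.

X is the start symbol, so $ ∈ FOLLOW(X).
In X → X ; D: X is followed by ';' D, add FIRST(';' D) \ {ε} = { ';' }

Taking the union: FOLLOW(X) = { $, ';' }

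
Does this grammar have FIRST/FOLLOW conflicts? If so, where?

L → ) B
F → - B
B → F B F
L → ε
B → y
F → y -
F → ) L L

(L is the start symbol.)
Nullable non-terminals: L.

L: nullable alternative(s) L → ε; FOLLOW(L) = { $, ')', '-', 'y' }
  L → ) B: FIRST \ {ε} = { ')' } — overlaps FOLLOW(L) on { ')' }: CONFLICT
  L → ε: FIRST \ {ε} = { } — this is the only nullable alternative, skip

B, F have no nullable alternative, so no FIRST/FOLLOW check is needed there.

So the grammar has 1 FIRST/FOLLOW conflict (marked CONFLICT above).

Answer: Yes. L → ')' B with FOLLOW(L) on { ')' }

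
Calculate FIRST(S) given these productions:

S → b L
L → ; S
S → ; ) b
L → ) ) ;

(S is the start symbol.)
{ ';', 'b' }

To compute FIRST(S), examine every production with S on the left-hand side, reading each right-hand side left to right until a non-nullable symbol is reached.

From S → b L:
  - b is a terminal: add 'b' and stop
From S → ; ) b:
  - ';' is a terminal: add ';' and stop

Collecting: FIRST(S) = { ';', 'b' }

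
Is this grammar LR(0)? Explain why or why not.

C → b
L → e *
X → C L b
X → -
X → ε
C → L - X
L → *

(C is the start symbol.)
A grammar is LR(0) if no state in the canonical LR(0) collection has:
  - both a shift item (dot before a terminal) and a complete item (shift-reduce conflict), or
  - two or more complete items (reduce-reduce conflict; the accept item [C' → C .] counts as a complete item here).

Augment with C' → C and build the canonical LR(0) collection (I0 = CLOSURE({[C' → . C]}), then GOTO on every symbol after a dot until no new states appear). It has 13 states:
  I0: { [C → . L - X], [C → . b], [C' → . C], [L → . *], [L → . e *] }  — shift
  I1: { [L → * .] }  — reduce
  I2: { [C' → C .] }  — accept
  I3: { [C → L . - X] }  — shift
  I4: { [C → b .] }  — reduce
  I5: { [L → e . *] }  — shift
  I6: { [L → e * .] }  — reduce
  I7: { [C → . L - X], [C → . b], [C → L - . X], [L → . *], [L → . e *], [X → . -], [X → . C L b], [X → .] }  — shift, reduce
  I8: { [X → - .] }  — reduce
  I9: { [L → . *], [L → . e *], [X → C . L b] }  — shift
  I10: { [C → L - X .] }  — reduce
  I11: { [X → C L . b] }  — shift
  I12: { [X → C L b .] }  — reduce

Conflict in state I7:
  Shift-reduce conflict between [X → .] and [C → . b]
So the grammar is NOT LR(0).

Answer: No. Shift-reduce conflict between [X → .] and [C → . b]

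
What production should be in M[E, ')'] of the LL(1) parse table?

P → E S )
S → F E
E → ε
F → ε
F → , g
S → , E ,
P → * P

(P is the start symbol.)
E → ε

To find M[E, ')'], we find productions for E where ')' is in the predict set (PREDICT(N → α) = (FIRST(α) \ {ε}) ∪ (FOLLOW(N) if α ⇒* ε)).

Relevant sets:
  FOLLOW(E) = { ')', ',' }

E → ε: PREDICT = { ')', ',' }
  ')' is in predict set, so this production goes in M[E, ')']

M[E, ')'] = E → ε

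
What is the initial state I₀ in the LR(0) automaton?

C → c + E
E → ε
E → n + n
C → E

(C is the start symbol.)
{ [C → . E], [C → . c + E], [C' → . C], [E → . n + n], [E → .] }

First, augment the grammar with C' → C
I₀ = CLOSURE({ [C' → . C] }):
  [C' → . C] has the dot before C: add [C → . c + E], [C → . E]
  [C → . E] has the dot before E: add [E → .], [E → . n + n]
No further items can be added.

I₀ = { [C → . E], [C → . c + E], [C' → . C], [E → . n + n], [E → .] }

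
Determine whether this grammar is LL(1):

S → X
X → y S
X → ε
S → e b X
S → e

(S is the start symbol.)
No. Predict set conflict for S: { 'e' }

A grammar is LL(1) if for each non-terminal N with multiple productions, the predict sets of those productions are pairwise disjoint, where PREDICT(N → α) = (FIRST(α) \ {ε}) ∪ (FOLLOW(N) if α ⇒* ε).

Relevant sets:
  FIRST(X) = { 'y', ε }
  FOLLOW(S) = { $ }
  FOLLOW(X) = { $ }

For S:
  PREDICT(S → X) = { $, 'y' }
  PREDICT(S → e b X) = { 'e' }
  PREDICT(S → e) = { 'e' }
For X:
  PREDICT(X → y S) = { 'y' }
  PREDICT(X → ε) = { $ }

Conflict found: Predict set conflict for S: { 'e' }
The grammar is NOT LL(1).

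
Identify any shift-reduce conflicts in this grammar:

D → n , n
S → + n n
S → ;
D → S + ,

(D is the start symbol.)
No shift-reduce conflicts

A shift-reduce conflict occurs when an LR(0) state has both:
  - a complete (reduce) item [A → α .] (dot at the end), and
  - a shift item [B → β . c γ] (dot before a terminal).

Augment with D' → D and build the canonical LR(0) collection (I0 = CLOSURE({[D' → . D]}), then GOTO on every symbol after a dot until no new states appear). It has 12 states:
  I0: { [D → . S + ,], [D → . n , n], [D' → . D], [S → . + n n], [S → . ;] }  — shift
  I1: { [S → + . n n] }  — shift
  I2: { [S → ; .] }  — reduce
  I3: { [D' → D .] }  — accept
  I4: { [D → S . + ,] }  — shift
  I5: { [D → n . , n] }  — shift
  I6: { [D → n , . n] }  — shift
  I7: { [D → n , n .] }  — reduce
  I8: { [D → S + . ,] }  — shift
  I9: { [D → S + , .] }  — reduce
  I10: { [S → + n . n] }  — shift
  I11: { [S → + n n .] }  — reduce

No state contains both a complete item and a shift item.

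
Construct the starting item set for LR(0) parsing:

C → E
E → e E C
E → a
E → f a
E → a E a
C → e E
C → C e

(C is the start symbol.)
First, augment the grammar with C' → C
I₀ = CLOSURE({ [C' → . C] }):
  [C' → . C] has the dot before C: add [C → . E], [C → . e E], [C → . C e]
  [C → . E] has the dot before E: add [E → . e E C], [E → . a], [E → . f a], [E → . a E a]
No further items can be added.

I₀ = { [C → . C e], [C → . E], [C → . e E], [C' → . C], [E → . a E a], [E → . a], [E → . e E C], [E → . f a] }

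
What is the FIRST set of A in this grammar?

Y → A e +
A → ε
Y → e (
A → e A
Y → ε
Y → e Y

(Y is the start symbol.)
{ 'e', ε }

From A → ε:
  - ε-production, so ε ∈ FIRST(A)
From A → e A:
  - e is a terminal: add 'e' and stop

Collecting: FIRST(A) = { 'e', ε }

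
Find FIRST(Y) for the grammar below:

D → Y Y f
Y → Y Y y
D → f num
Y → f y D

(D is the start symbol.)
{ 'f' }

To compute FIRST(Y), examine every production with Y on the left-hand side, reading each right-hand side left to right until a non-nullable symbol is reached.

From Y → Y Y y:
  - Y is the symbol being defined: contributes nothing new
    Y is not nullable, so stop
From Y → f y D:
  - f is a terminal: add 'f' and stop

Collecting: FIRST(Y) = { 'f' }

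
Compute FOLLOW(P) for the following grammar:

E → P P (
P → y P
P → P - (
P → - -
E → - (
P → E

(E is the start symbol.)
To compute FOLLOW(P), find every occurrence of P on a right-hand side N → α P β: add FIRST(β) \ {ε}, and if β is empty or nullable also add FOLLOW(N). Iterate to a fixed point.

In E → P P (: P is followed by P '(', add FIRST(P '(') \ {ε} = { '-', 'y' }
In E → P P (: P is followed by '(', add FIRST('(') \ {ε} = { '(' }
In P → y P: P is at the end; this adds FOLLOW(P) to itself — nothing new
In P → P - (: P is followed by '-' '(', add FIRST('-' '(') \ {ε} = { '-' }

Taking the union: FOLLOW(P) = { '(', '-', 'y' }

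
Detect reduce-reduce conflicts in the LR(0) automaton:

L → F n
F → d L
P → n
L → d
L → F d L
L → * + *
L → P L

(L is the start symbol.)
No reduce-reduce conflicts

Augment with L' → L and build the canonical LR(0) collection (I0 = CLOSURE({[L' → . L]}), then GOTO on every symbol after a dot until no new states appear). It has 14 states:
  I0: { [F → . d L], [L → . * + *], [L → . F d L], [L → . F n], [L → . P L], [L → . d], [L' → . L], [P → . n] }  — shift
  I1: { [L → * . + *] }  — shift
  I2: { [L → F . d L], [L → F . n] }  — shift
  I3: { [L' → L .] }  — accept
  I4: { [F → . d L], [L → . * + *], [L → . F d L], [L → . F n], [L → . P L], [L → . d], [L → P . L], [P → . n] }  — shift
  I5: { [F → . d L], [F → d . L], [L → . * + *], [L → . F d L], [L → . F n], [L → . P L], [L → . d], [L → d .], [P → . n] }  — shift, reduce
  I6: { [P → n .] }  — reduce
  I7: { [F → d L .] }  — reduce
  I8: { [L → P L .] }  — reduce
  I9: { [F → . d L], [L → . * + *], [L → . F d L], [L → . F n], [L → . P L], [L → . d], [L → F d . L], [P → . n] }  — shift
  I10: { [L → F n .] }  — reduce
  I11: { [L → F d L .] }  — reduce
  I12: { [L → * + . *] }  — shift
  I13: { [L → * + * .] }  — reduce

No state contains more than one complete item.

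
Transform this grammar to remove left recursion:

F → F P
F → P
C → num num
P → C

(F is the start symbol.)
F → P F'
F' → P F'
F' → ε
C → num num
P → C

F is directly left-recursive. The standard transformation for
  A → A α₁ | ... | A α_m | β₁ | ... | β_n
is
  A  → β₁ A' | ... | β_n A'
  A' → α₁ A' | ... | α_m A' | ε

F → P becomes F → P F'
F → F P becomes F' → P F'
Add F' → ε

Productions for other non-terminals are unchanged:
  C → num num
  P → C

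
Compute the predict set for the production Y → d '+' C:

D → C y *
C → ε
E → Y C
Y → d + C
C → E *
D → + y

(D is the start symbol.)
{ 'd' }

PREDICT(Y → d '+' C) = (FIRST(RHS) \ {ε}) ∪ (FOLLOW(Y) if ε ∈ FIRST(RHS), i.e. RHS ⇒* ε)
FIRST(d '+' C) = { 'd' }
ε ∉ FIRST(d '+' C), so FOLLOW(Y) is not added.
PREDICT(Y → d '+' C) = { 'd' }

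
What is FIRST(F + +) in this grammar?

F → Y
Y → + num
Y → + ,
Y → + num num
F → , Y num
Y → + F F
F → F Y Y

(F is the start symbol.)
FIRST sets of the non-terminals involved (from the grammar, by fixed-point iteration):
  FIRST(F) = { '+', ',' }

To compute FIRST(F + +), process the symbols left to right:
Symbol F is a non-terminal. Add FIRST(F) \ {ε} = { '+', ',' }
F is not nullable (ε ∉ FIRST(F)), so stop here.
FIRST(F + +) = { '+', ',' }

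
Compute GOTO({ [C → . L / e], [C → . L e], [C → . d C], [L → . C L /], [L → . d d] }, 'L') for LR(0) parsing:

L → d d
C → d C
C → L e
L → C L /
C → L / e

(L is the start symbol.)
GOTO(I, 'L') = CLOSURE({ [A → αX.β] : [A → α.Xβ] ∈ I, X = 'L' })

Items with dot before 'L', with the dot advanced:
  [C → . L / e] → [C → L . / e]
  [C → . L e] → [C → L . e]
Closure adds nothing (no advanced item has the dot before a non-terminal).

GOTO = { [C → L . / e], [C → L . e] }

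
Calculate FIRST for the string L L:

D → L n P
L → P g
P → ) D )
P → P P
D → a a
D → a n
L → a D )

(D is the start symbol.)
FIRST sets of the non-terminals involved (from the grammar, by fixed-point iteration):
  FIRST(L) = { ')', 'a' }

To compute FIRST(L L), process the symbols left to right:
Symbol L is a non-terminal. Add FIRST(L) \ {ε} = { ')', 'a' }
L is not nullable (ε ∉ FIRST(L)), so stop here.
FIRST(L L) = { ')', 'a' }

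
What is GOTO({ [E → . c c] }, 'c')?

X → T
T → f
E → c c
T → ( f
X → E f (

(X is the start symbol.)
GOTO(I, 'c') = CLOSURE({ [A → αX.β] : [A → α.Xβ] ∈ I, X = 'c' })

Items with dot before 'c', with the dot advanced:
  [E → . c c] → [E → c . c]
Closure adds nothing (no advanced item has the dot before a non-terminal).

GOTO = { [E → c . c] }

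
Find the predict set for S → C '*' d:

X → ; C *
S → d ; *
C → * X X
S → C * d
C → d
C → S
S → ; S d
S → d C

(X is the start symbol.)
PREDICT(S → C '*' d) = (FIRST(RHS) \ {ε}) ∪ (FOLLOW(S) if ε ∈ FIRST(RHS), i.e. RHS ⇒* ε)
FIRST(C) = { '*', ';', 'd' }
FIRST(C '*' d) = { '*', ';', 'd' }
ε ∉ FIRST(C '*' d), so FOLLOW(S) is not added.
PREDICT(S → C '*' d) = { '*', ';', 'd' }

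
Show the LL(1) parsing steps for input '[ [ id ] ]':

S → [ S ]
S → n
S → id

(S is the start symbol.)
LL(1) parsing maintains a stack (initially the start symbol over $) and the input. At each step: if the stack top is a terminal, match it against the current input token; if it is a non-terminal N, replace it with the RHS of M[N, lookahead] (the unique production whose predict set contains the lookahead).

Stack is shown with the top on the left.

Stack      Input         Action
-------------------------------
S $        [ [ id ] ] $  output S → [ S ]
[ S ] $    [ [ id ] ] $  match '['
S ] $      [ id ] ] $    output S → [ S ]
[ S ] ] $  [ id ] ] $    match '['
S ] ] $    id ] ] $      output S → id
id ] ] $   id ] ] $      match 'id'
] ] $      ] ] $         match ']'
] $        ] $           match ']'
$          $             accept

The string is accepted.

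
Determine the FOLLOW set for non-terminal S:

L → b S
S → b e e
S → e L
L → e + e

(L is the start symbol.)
{ $ }

To compute FOLLOW(S), find every occurrence of S on a right-hand side N → α S β: add FIRST(β) \ {ε}, and if β is empty or nullable also add FOLLOW(N). Iterate to a fixed point.

In L → b S: S is at the end, add FOLLOW(L)

The FOLLOW sets referred to above (computed the same way, to a fixed point):
  FOLLOW(L) = { $ }

Taking the union: FOLLOW(S) = { $ }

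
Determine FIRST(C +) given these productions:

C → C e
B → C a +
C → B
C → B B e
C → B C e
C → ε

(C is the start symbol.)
{ '+', 'a', 'e' }

FIRST sets of the non-terminals involved (from the grammar, by fixed-point iteration):
  FIRST(C) = { 'a', 'e', ε }

To compute FIRST(C +), process the symbols left to right:
Symbol C is a non-terminal. Add FIRST(C) \ {ε} = { 'a', 'e' }
C is nullable (ε ∈ FIRST(C)), continue to the next symbol.
Symbol + is a terminal. Add '+' and stop.
FIRST(C +) = { '+', 'a', 'e' }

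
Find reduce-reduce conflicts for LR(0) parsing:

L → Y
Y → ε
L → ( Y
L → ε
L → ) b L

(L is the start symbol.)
A reduce-reduce conflict occurs when an LR(0) state has two complete items [A → α .] and [B → β .] — both call for a reduction, and with no lookahead the parser cannot choose between them.

Augment with L' → L and build the canonical LR(0) collection (I0 = CLOSURE({[L' → . L]}), then GOTO on every symbol after a dot until no new states appear). It has 8 states:
  I0: { [L → . ( Y], [L → . ) b L], [L → . Y], [L → .], [L' → . L], [Y → .] }  — shift, 2 reduces
  I1: { [L → ( . Y], [Y → .] }  — reduce
  I2: { [L → ) . b L] }  — shift
  I3: { [L' → L .] }  — accept
  I4: { [L → Y .] }  — reduce
  I5: { [L → ) b . L], [L → . ( Y], [L → . ) b L], [L → . Y], [L → .], [Y → .] }  — shift, 2 reduces
  I6: { [L → ) b L .] }  — reduce
  I7: { [L → ( Y .] }  — reduce

I0 contains complete items [L → .], [Y → .] — reduce-reduce conflict.
I5 contains complete items [L → .], [Y → .] — reduce-reduce conflict.

Answer: Yes — I0: [L → .] vs [Y → .]; I5: [L → .] vs [Y → .]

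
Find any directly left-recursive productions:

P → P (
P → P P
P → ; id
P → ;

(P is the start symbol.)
P → P (: LEFT RECURSIVE (starts with P)
P → P P: LEFT RECURSIVE (starts with P)
P → ; id: starts with ';'
P → ;: starts with ';'

The grammar has direct left recursion on: P.

Answer: Yes, P is left-recursive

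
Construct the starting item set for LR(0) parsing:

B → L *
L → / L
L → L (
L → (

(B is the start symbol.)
{ [B → . L *], [B' → . B], [L → . (], [L → . / L], [L → . L (] }

First, augment the grammar with B' → B
I₀ = CLOSURE({ [B' → . B] }):
  [B' → . B] has the dot before B: add [B → . L *]
  [B → . L *] has the dot before L: add [L → . / L], [L → . L (], [L → . (]
No further items can be added.

I₀ = { [B → . L *], [B' → . B], [L → . (], [L → . / L], [L → . L (] }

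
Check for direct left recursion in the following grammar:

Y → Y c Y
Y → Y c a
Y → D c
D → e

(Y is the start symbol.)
Yes, Y is left-recursive

Y → Y c Y: LEFT RECURSIVE (starts with Y)
Y → Y c a: LEFT RECURSIVE (starts with Y)
Y → D c: starts with D
D → e: starts with e

The grammar has direct left recursion on: Y.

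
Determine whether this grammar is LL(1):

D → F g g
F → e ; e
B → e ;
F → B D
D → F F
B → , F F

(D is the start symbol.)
A grammar is LL(1) if for each non-terminal N with multiple productions, the predict sets of those productions are pairwise disjoint, where PREDICT(N → α) = (FIRST(α) \ {ε}) ∪ (FOLLOW(N) if α ⇒* ε).

Relevant sets:
  FIRST(F) = { ',', 'e' }
  FIRST(B) = { ',', 'e' }

For D:
  PREDICT(D → F g g) = { ',', 'e' }
  PREDICT(D → F F) = { ',', 'e' }
For F:
  PREDICT(F → e ';' e) = { 'e' }
  PREDICT(F → B D) = { ',', 'e' }
For B:
  PREDICT(B → e ';') = { 'e' }
  PREDICT(B → ',' F F) = { ',' }

Conflict found: Predict set conflict for D: { ',', 'e' }
The grammar is NOT LL(1).

Answer: No. Predict set conflict for D: { ',', 'e' }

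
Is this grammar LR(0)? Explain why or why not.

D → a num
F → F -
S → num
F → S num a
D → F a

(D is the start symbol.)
Yes, the grammar is LR(0)

A grammar is LR(0) if no state in the canonical LR(0) collection has:
  - both a shift item (dot before a terminal) and a complete item (shift-reduce conflict), or
  - two or more complete items (reduce-reduce conflict; the accept item [D' → D .] counts as a complete item here).

Augment with D' → D and build the canonical LR(0) collection (I0 = CLOSURE({[D' → . D]}), then GOTO on every symbol after a dot until no new states appear). It has 11 states:
  I0: { [D → . F a], [D → . a num], [D' → . D], [F → . F -], [F → . S num a], [S → . num] }  — shift
  I1: { [D' → D .] }  — accept
  I2: { [D → F . a], [F → F . -] }  — shift
  I3: { [F → S . num a] }  — shift
  I4: { [D → a . num] }  — shift
  I5: { [S → num .] }  — reduce
  I6: { [D → a num .] }  — reduce
  I7: { [F → S num . a] }  — shift
  I8: { [F → S num a .] }  — reduce
  I9: { [F → F - .] }  — reduce
  I10: { [D → F a .] }  — reduce

Every state is either a pure shift/goto state or contains exactly one complete item and nothing to shift — no conflicts. The grammar is LR(0).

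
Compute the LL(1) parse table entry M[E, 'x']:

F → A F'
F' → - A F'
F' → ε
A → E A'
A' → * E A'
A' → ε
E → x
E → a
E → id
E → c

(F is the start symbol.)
To find M[E, 'x'], we find productions for E where 'x' is in the predict set (PREDICT(N → α) = (FIRST(α) \ {ε}) ∪ (FOLLOW(N) if α ⇒* ε)).

E → x: PREDICT = { 'x' }
  'x' is in predict set, so this production goes in M[E, 'x']
E → a: PREDICT = { 'a' }
E → id: PREDICT = { 'id' }
E → c: PREDICT = { 'c' }

M[E, 'x'] = E → x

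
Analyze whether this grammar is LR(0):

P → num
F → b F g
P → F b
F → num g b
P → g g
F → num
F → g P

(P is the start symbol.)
A grammar is LR(0) if no state in the canonical LR(0) collection has:
  - both a shift item (dot before a terminal) and a complete item (shift-reduce conflict), or
  - two or more complete items (reduce-reduce conflict; the accept item [P' → P .] counts as a complete item here).

Augment with P' → P and build the canonical LR(0) collection (I0 = CLOSURE({[P' → . P]}), then GOTO on every symbol after a dot until no new states appear). It has 15 states:
  I0: { [F → . b F g], [F → . g P], [F → . num g b], [F → . num], [P → . F b], [P → . g g], [P → . num], [P' → . P] }  — shift
  I1: { [P → F . b] }  — shift
  I2: { [P' → P .] }  — accept
  I3: { [F → . b F g], [F → . g P], [F → . num g b], [F → . num], [F → b . F g] }  — shift
  I4: { [F → . b F g], [F → . g P], [F → . num g b], [F → . num], [F → g . P], [P → . F b], [P → . g g], [P → . num], [P → g . g] }  — shift
  I5: { [F → num . g b], [F → num .], [P → num .] }  — shift, 2 reduces
  I6: { [F → num g . b] }  — shift
  I7: { [F → num g b .] }  — reduce
  I8: { [F → g P .] }  — reduce
  I9: { [F → . b F g], [F → . g P], [F → . num g b], [F → . num], [F → g . P], [P → . F b], [P → . g g], [P → . num], [P → g . g], [P → g g .] }  — shift, reduce
  I10: { [F → b F . g] }  — shift
  I11: { [F → . b F g], [F → . g P], [F → . num g b], [F → . num], [F → g . P], [P → . F b], [P → . g g], [P → . num] }  — shift
  I12: { [F → num . g b], [F → num .] }  — shift, reduce
  I13: { [F → b F g .] }  — reduce
  I14: { [P → F b .] }  — reduce

Conflict in state I5:
  Shift-reduce conflict between [F → num .] and [F → num . g b]
So the grammar is NOT LR(0).

Answer: No. Shift-reduce conflict between [F → num .] and [F → num . g b]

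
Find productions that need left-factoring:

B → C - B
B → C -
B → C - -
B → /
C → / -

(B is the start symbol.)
Yes, B has productions with common prefix 'C -'

Left-factoring is needed when two productions for the same non-terminal
share a common prefix on the right-hand side.

Productions for B:
  B → C - B
  B → C -
  B → C - -
  B → /

Found common prefix 'C -' in productions for B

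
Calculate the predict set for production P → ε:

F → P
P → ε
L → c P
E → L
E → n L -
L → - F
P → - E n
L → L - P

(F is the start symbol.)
{ $, '-', 'n' }

PREDICT(P → ε) = (FIRST(RHS) \ {ε}) ∪ (FOLLOW(P) if ε ∈ FIRST(RHS), i.e. RHS ⇒* ε)
The right-hand side is ε (FIRST(ε) = { ε }), so the predict set is FOLLOW(P) = { $, '-', 'n' }
PREDICT(P → ε) = { $, '-', 'n' }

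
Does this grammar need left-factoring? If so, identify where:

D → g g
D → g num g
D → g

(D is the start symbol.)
Yes, D has productions with common prefix 'g'

Left-factoring is needed when two productions for the same non-terminal
share a common prefix on the right-hand side.

Productions for D:
  D → g g
  D → g num g
  D → g

Found common prefix 'g' in productions for D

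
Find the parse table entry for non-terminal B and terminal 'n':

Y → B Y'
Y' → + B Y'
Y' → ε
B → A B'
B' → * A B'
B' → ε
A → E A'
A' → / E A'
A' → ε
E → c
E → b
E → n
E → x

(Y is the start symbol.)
To find M[B, 'n'], we find productions for B where 'n' is in the predict set (PREDICT(N → α) = (FIRST(α) \ {ε}) ∪ (FOLLOW(N) if α ⇒* ε)).

Relevant sets:
  FIRST(A) = { 'b', 'c', 'n', 'x' }

B → A B': PREDICT = { 'b', 'c', 'n', 'x' }
  'n' is in predict set, so this production goes in M[B, 'n']

M[B, 'n'] = B → A B'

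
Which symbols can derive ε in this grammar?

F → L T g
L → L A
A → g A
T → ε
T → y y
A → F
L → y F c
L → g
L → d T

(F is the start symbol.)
{ 'T' }

A non-terminal is nullable if it can derive ε (the empty string): either it has an ε-production, or it has a production whose right-hand side consists entirely of nullable non-terminals.

ε-productions: T → ε
So T is immediately nullable.
No further non-terminal can be added: every production for the remaining non-terminals contains a terminal or a non-nullable non-terminal.
Nullable = { 'T' }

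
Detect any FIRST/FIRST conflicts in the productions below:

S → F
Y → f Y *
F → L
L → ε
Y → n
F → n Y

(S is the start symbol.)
No FIRST/FIRST conflicts.

A FIRST/FIRST conflict occurs when two productions N → α and N → β for the same non-terminal have FIRST(α) ∩ FIRST(β) ≠ ∅ (with ε ∈ FIRST of a nullable right-hand side, so two nullable alternatives also conflict).

FIRST sets of the non-terminals at (or reachable through a nullable prefix from) the front of some alternative:
  FIRST(L) = { ε }

Productions for Y:
  Y → f Y *: FIRST = { 'f' }
  Y → n: FIRST = { 'n' }
Productions for F:
  F → L: FIRST = { ε }
  F → n Y: FIRST = { 'n' }
S, L have only one production, so no FIRST/FIRST conflict is possible there.

All alternatives of each non-terminal have pairwise disjoint FIRST sets.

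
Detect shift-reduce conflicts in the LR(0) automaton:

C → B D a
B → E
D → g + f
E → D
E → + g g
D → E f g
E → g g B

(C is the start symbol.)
A shift-reduce conflict occurs when an LR(0) state has both:
  - a complete (reduce) item [A → α .] (dot at the end), and
  - a shift item [B → β . c γ] (dot before a terminal).

Augment with C' → C and build the canonical LR(0) collection (I0 = CLOSURE({[C' → . C]}), then GOTO on every symbol after a dot until no new states appear). It has 18 states:
  I0: { [B → . E], [C → . B D a], [C' → . C], [D → . E f g], [D → . g + f], [E → . + g g], [E → . D], [E → . g g B] }  — shift
  I1: { [E → + . g g] }  — shift
  I2: { [C → B . D a], [D → . E f g], [D → . g + f], [E → . + g g], [E → . D], [E → . g g B] }  — shift
  I3: { [C' → C .] }  — accept
  I4: { [E → D .] }  — reduce
  I5: { [B → E .], [D → E . f g] }  — shift, reduce
  I6: { [D → g . + f], [E → g . g B] }  — shift
  I7: { [D → g + . f] }  — shift
  I8: { [B → . E], [D → . E f g], [D → . g + f], [E → . + g g], [E → . D], [E → . g g B], [E → g g . B] }  — shift
  I9: { [E → g g B .] }  — reduce
  I10: { [D → g + f .] }  — reduce
  I11: { [D → E f . g] }  — shift
  I12: { [D → E f g .] }  — reduce
  I13: { [C → B D . a], [E → D .] }  — shift, reduce
  I14: { [D → E . f g] }  — shift
  I15: { [C → B D a .] }  — reduce
  I16: { [E → + g . g] }  — shift
  I17: { [E → + g g .] }  — reduce

I5 contains reduce item [B → E .] and shift item [D → E . f g] — shift-reduce conflict.
I13 contains reduce item [E → D .] and shift item [C → B D . a] — shift-reduce conflict.

Answer: Yes — I5: [B → E .] vs [D → E . f g]; I13: [E → D .] vs [C → B D . a]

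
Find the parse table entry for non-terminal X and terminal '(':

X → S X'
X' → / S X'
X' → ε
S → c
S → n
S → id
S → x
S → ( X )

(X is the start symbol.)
To find M[X, '('], we find productions for X where '(' is in the predict set (PREDICT(N → α) = (FIRST(α) \ {ε}) ∪ (FOLLOW(N) if α ⇒* ε)).

Relevant sets:
  FIRST(S) = { '(', 'c', 'id', 'n', 'x' }

X → S X': PREDICT = { '(', 'c', 'id', 'n', 'x' }
  '(' is in predict set, so this production goes in M[X, '(']

M[X, '('] = X → S X'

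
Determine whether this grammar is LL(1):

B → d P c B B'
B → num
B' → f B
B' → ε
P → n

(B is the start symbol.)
Relevant sets:
  FOLLOW(B') = { $, 'f' }

For B:
  PREDICT(B → d P c B B') = { 'd' }
  PREDICT(B → num) = { 'num' }
For B':
  PREDICT(B' → f B) = { 'f' }
  PREDICT(B' → ε) = { $, 'f' }
P has a single production, so nothing to check there.

Conflict found: Predict set conflict for B': { 'f' }
The grammar is NOT LL(1).

Answer: No. Predict set conflict for B': { 'f' }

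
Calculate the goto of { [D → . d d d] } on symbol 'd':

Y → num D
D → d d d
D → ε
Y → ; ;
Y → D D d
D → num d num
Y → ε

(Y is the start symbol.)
GOTO(I, 'd') = CLOSURE({ [A → αX.β] : [A → α.Xβ] ∈ I, X = 'd' })

Items with dot before 'd', with the dot advanced:
  [D → . d d d] → [D → d . d d]
Closure adds nothing (no advanced item has the dot before a non-terminal).

GOTO = { [D → d . d d] }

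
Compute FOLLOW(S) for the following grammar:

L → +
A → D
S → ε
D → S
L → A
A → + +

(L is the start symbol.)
To compute FOLLOW(S), find every occurrence of S on a right-hand side N → α S β: add FIRST(β) \ {ε}, and if β is empty or nullable also add FOLLOW(N). Iterate to a fixed point.

In D → S: S is at the end, add FOLLOW(D)

The FOLLOW sets referred to above (computed the same way, to a fixed point):
  FOLLOW(D) = { $ }

Taking the union: FOLLOW(S) = { $ }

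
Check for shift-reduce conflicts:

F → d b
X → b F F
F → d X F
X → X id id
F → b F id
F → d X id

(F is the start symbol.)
Yes — I5: [F → d b .] vs [F → . b F id]; I9: [F → d X id .] vs [X → X id . id]

A shift-reduce conflict occurs when an LR(0) state has both:
  - a complete (reduce) item [A → α .] (dot at the end), and
  - a shift item [B → β . c γ] (dot before a terminal).

Augment with F' → F and build the canonical LR(0) collection (I0 = CLOSURE({[F' → . F]}), then GOTO on every symbol after a dot until no new states appear). It has 13 states:
  I0: { [F → . b F id], [F → . d X F], [F → . d X id], [F → . d b], [F' → . F] }  — shift
  I1: { [F' → F .] }  — accept
  I2: { [F → . b F id], [F → . d X F], [F → . d X id], [F → . d b], [F → b . F id] }  — shift
  I3: { [F → d . X F], [F → d . X id], [F → d . b], [X → . X id id], [X → . b F F] }  — shift
  I4: { [F → . b F id], [F → . d X F], [F → . d X id], [F → . d b], [F → d X . F], [F → d X . id], [X → X . id id] }  — shift
  I5: { [F → . b F id], [F → . d X F], [F → . d X id], [F → . d b], [F → d b .], [X → b . F F] }  — shift, reduce
  I6: { [F → . b F id], [F → . d X F], [F → . d X id], [F → . d b], [X → b F . F] }  — shift
  I7: { [X → b F F .] }  — reduce
  I8: { [F → d X F .] }  — reduce
  I9: { [F → d X id .], [X → X id . id] }  — shift, reduce
  I10: { [X → X id id .] }  — reduce
  I11: { [F → b F . id] }  — shift
  I12: { [F → b F id .] }  — reduce

I5 contains reduce item [F → d b .] and shift items [F → . b F id], [F → . d X F], [F → . d X id], [F → . d b] — shift-reduce conflict.
I9 contains reduce item [F → d X id .] and shift item [X → X id . id] — shift-reduce conflict.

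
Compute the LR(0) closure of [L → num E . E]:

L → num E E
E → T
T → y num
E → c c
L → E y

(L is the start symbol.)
{ [E → . T], [E → . c c], [L → num E . E], [T → . y num] }

Start with: [L → num E . E]
  [L → num E . E] has the dot before E: add [E → . T], [E → . c c]
  [E → . T] has the dot before T: add [T → . y num]
No further items can be added.

CLOSURE = { [E → . T], [E → . c c], [L → num E . E], [T → . y num] }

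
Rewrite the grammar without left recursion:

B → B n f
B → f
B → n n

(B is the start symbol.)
B is directly left-recursive. The standard transformation for
  A → A α₁ | ... | A α_m | β₁ | ... | β_n
is
  A  → β₁ A' | ... | β_n A'
  A' → α₁ A' | ... | α_m A' | ε

B → f becomes B → f B'
B → n n becomes B → n n B'
B → B n f becomes B' → n f B'
Add B' → ε

Resulting grammar:
B → f B'
B → n n B'
B' → n f B'
B' → ε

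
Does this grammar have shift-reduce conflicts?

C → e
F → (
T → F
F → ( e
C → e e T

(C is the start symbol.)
A shift-reduce conflict occurs when an LR(0) state has both:
  - a complete (reduce) item [A → α .] (dot at the end), and
  - a shift item [B → β . c γ] (dot before a terminal).

Augment with C' → C and build the canonical LR(0) collection (I0 = CLOSURE({[C' → . C]}), then GOTO on every symbol after a dot until no new states appear). It has 8 states:
  I0: { [C → . e e T], [C → . e], [C' → . C] }  — shift
  I1: { [C' → C .] }  — accept
  I2: { [C → e . e T], [C → e .] }  — shift, reduce
  I3: { [C → e e . T], [F → . ( e], [F → . (], [T → . F] }  — shift
  I4: { [F → ( . e], [F → ( .] }  — shift, reduce
  I5: { [T → F .] }  — reduce
  I6: { [C → e e T .] }  — reduce
  I7: { [F → ( e .] }  — reduce

I2 contains reduce item [C → e .] and shift item [C → e . e T] — shift-reduce conflict.
I4 contains reduce item [F → ( .] and shift item [F → ( . e] — shift-reduce conflict.

Answer: Yes — I2: [C → e .] vs [C → e . e T]; I4: [F → ( .] vs [F → ( . e]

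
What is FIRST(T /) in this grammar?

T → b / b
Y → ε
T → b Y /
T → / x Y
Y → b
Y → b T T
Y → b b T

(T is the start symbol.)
{ '/', 'b' }

FIRST sets of the non-terminals involved (from the grammar, by fixed-point iteration):
  FIRST(T) = { '/', 'b' }

To compute FIRST(T /), process the symbols left to right:
Symbol T is a non-terminal. Add FIRST(T) \ {ε} = { '/', 'b' }
T is not nullable (ε ∉ FIRST(T)), so stop here.
FIRST(T /) = { '/', 'b' }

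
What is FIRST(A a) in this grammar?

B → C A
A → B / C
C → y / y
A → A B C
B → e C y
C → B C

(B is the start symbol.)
{ 'e', 'y' }

FIRST sets of the non-terminals involved (from the grammar, by fixed-point iteration):
  FIRST(A) = { 'e', 'y' }

To compute FIRST(A a), process the symbols left to right:
Symbol A is a non-terminal. Add FIRST(A) \ {ε} = { 'e', 'y' }
A is not nullable (ε ∉ FIRST(A)), so stop here.
FIRST(A a) = { 'e', 'y' }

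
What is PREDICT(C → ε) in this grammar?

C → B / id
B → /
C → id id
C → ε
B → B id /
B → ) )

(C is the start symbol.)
{ $ }

PREDICT(C → ε) = (FIRST(RHS) \ {ε}) ∪ (FOLLOW(C) if ε ∈ FIRST(RHS), i.e. RHS ⇒* ε)
The right-hand side is ε (FIRST(ε) = { ε }), so the predict set is FOLLOW(C) = { $ }
PREDICT(C → ε) = { $ }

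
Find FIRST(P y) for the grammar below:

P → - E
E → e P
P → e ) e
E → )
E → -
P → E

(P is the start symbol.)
FIRST sets of the non-terminals involved (from the grammar, by fixed-point iteration):
  FIRST(P) = { ')', '-', 'e' }

To compute FIRST(P y), process the symbols left to right:
Symbol P is a non-terminal. Add FIRST(P) \ {ε} = { ')', '-', 'e' }
P is not nullable (ε ∉ FIRST(P)), so stop here.
FIRST(P y) = { ')', '-', 'e' }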